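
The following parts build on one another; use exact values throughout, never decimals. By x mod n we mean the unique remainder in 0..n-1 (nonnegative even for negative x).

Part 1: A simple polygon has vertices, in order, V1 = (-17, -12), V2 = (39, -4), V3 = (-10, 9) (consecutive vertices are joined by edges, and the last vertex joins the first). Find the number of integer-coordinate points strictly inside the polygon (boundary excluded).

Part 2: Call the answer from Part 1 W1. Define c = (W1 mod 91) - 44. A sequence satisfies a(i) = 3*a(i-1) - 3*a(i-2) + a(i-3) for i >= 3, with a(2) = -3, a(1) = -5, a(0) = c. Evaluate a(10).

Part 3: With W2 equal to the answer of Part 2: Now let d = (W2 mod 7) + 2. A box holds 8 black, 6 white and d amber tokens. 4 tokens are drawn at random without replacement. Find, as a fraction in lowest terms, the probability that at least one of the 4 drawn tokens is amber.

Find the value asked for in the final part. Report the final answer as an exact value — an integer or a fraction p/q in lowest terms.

3844/4845

Part 1: cross terms: (-17*-4 - 39*-12)=536, (39*9 - -10*-4)=311, (-10*-12 - -17*9)=273; twice the area = |1120| = 1120; area = 560; boundary points = 8 + 1 + 7 = 16; strictly interior points = area - boundary/2 + 1 = 553; answer 553
Part 2: W1 = 553; c = -37; a(3) = 3*(-3) - 3*(-5) + 1*(-37) = -31; iterating: a(3)=-31, a(4)=-89, a(5)=-177, a(6)=-295, a(7)=-443, a(8)=-621, a(9)=-829, a(10)=-1067; answer -1067
Part 3: W2 = -1067; d = 6; total draws C(20,4) = 4845; complement C(14,4) = 1001; favorable 4845 - 1001 = 3844; P = 3844/4845; answer 3844/4845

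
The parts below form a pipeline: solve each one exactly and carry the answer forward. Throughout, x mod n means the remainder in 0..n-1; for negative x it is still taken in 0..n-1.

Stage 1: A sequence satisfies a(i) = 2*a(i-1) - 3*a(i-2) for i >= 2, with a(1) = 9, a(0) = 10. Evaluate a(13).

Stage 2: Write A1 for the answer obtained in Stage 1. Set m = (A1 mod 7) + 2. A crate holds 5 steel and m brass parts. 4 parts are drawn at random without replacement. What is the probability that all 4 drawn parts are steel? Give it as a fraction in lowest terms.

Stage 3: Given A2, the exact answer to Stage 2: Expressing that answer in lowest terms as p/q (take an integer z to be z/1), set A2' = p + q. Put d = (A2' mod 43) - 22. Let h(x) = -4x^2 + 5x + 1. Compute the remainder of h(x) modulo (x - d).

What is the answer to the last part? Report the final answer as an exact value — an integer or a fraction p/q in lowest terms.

Stage 1: a(2) = 2*(9) - 3*(10) = -12; iterating: a(2)=-12, a(3)=-51, a(4)=-66, a(5)=21, a(6)=240, a(7)=417, a(8)=114, a(9)=-1023, a(10)=-2388, a(11)=-1707, a(12)=3750, a(13)=12621; answer 12621
Stage 2: A1 = 12621; m = 2; total draws C(7,4) = 35; favorable C(5,4) = 5; P = 1/7; answer 1/7
Stage 3: A2 = 1/7; threaded value p + q = 8; d = -14; remainder = value at the root: -4*(-14)^2 + 5*(-14)^1 + 1 = (-784) + (-70) + (1) = -853; answer -853

-853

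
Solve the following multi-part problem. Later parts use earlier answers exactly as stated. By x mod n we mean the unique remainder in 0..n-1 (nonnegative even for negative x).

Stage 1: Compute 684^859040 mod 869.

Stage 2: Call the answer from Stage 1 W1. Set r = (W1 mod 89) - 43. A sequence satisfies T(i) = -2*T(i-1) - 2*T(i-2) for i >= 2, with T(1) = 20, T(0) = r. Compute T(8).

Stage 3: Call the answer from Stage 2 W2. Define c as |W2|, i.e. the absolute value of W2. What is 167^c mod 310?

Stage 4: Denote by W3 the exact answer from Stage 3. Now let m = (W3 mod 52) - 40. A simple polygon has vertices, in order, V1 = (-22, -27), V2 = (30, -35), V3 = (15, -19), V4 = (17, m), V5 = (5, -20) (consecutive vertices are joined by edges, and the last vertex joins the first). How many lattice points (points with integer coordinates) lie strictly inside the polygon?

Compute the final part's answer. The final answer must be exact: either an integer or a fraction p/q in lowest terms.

333

Stage 1: squarings mod 869: 684^1=684, 684^2=334, 684^4=324, 684^8=696, 684^16=383, 684^32=697, 684^64=38, 684^128=575, 684^256=405, 684^512=653, 684^1024=599, 684^2048=773, 684^4096=526, 684^8192=334, 684^16384=324, 684^32768=696, 684^65536=383, 684^131072=697, 684^262144=38, 684^524288=575; 684^859040 = 684^32 * 684^128 * 684^256 * 684^512 * 684^2048 * 684^4096 * 684^65536 * 684^262144 * 684^524288 = 1 (mod 869); answer 1
Stage 2: W1 = 1; r = -42; T(2) = -2*(20) - 2*(-42) = 44; iterating: T(2)=44, T(3)=-128, T(4)=168, T(5)=-80, T(6)=-176, T(7)=512, T(8)=-672; answer -672
Stage 3: W2 = -672; c = 672; squarings mod 310: 167^1=167, 167^2=299, 167^4=121, 167^8=71, 167^16=81, 167^32=51, 167^64=121, 167^128=71, 167^256=81, 167^512=51; 167^672 = 167^32 * 167^128 * 167^512 = 221 (mod 310); answer 221
Stage 4: W3 = 221; m = -27; cross terms: (-22*-35 - 30*-27)=1580, (30*-19 - 15*-35)=-45, (15*-27 - 17*-19)=-82, (17*-20 - 5*-27)=-205, (5*-27 - -22*-20)=-575; twice the area = |673| = 673; area = 673/2; boundary points = 4 + 1 + 2 + 1 + 1 = 9; strictly interior points = area - boundary/2 + 1 = 333; answer 333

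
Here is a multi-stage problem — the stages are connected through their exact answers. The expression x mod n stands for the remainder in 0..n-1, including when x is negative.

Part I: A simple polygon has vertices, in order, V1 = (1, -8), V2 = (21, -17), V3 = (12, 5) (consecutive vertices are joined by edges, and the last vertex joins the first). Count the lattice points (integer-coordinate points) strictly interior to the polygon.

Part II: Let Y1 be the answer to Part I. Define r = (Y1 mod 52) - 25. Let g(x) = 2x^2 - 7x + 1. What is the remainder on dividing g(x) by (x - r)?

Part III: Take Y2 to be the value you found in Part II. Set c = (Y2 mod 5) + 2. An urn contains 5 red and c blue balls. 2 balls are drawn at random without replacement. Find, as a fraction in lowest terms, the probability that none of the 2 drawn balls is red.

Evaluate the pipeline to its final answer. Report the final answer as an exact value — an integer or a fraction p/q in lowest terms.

Part I: cross terms: (1*-17 - 21*-8)=151, (21*5 - 12*-17)=309, (12*-8 - 1*5)=-101; twice the area = |359| = 359; area = 359/2; boundary points = 1 + 1 + 1 = 3; strictly interior points = area - boundary/2 + 1 = 179; answer 179
Part II: Y1 = 179; r = -2; remainder = value at the root: 2*(-2)^2 - 7*(-2)^1 + 1 = (8) + (14) + (1) = 23; answer 23
Part III: Y2 = 23; c = 5; total draws C(10,2) = 45; favorable C(5,2) = 10; P = 2/9; answer 2/9

2/9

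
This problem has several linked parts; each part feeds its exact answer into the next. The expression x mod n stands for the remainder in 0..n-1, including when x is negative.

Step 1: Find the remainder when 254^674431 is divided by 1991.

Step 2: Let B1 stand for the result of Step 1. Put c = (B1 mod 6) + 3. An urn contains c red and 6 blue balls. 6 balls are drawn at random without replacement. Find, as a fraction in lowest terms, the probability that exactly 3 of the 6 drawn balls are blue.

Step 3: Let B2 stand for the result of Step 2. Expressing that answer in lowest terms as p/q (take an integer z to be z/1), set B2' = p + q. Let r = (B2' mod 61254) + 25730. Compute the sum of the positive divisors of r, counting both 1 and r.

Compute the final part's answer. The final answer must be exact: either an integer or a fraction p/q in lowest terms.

42624

Step 1: squarings mod 1991: 254^1=254, 254^2=804, 254^4=1332, 254^8=243, 254^16=1310, 254^32=1849, 254^64=254, 254^128=804, 254^256=1332, 254^512=243, 254^1024=1310, 254^2048=1849, 254^4096=254, 254^8192=804, 254^16384=1332, 254^32768=243, 254^65536=1310, 254^131072=1849, 254^262144=254, 254^524288=804; 254^674431 = 254^1 * 254^2 * 254^4 * 254^8 * 254^16 * 254^32 * 254^64 * 254^512 * 254^2048 * 254^16384 * 254^131072 * 254^524288 = 1310 (mod 1991); answer 1310
Step 2: B1 = 1310; c = 5; total draws C(11,6) = 462; favorable C(6,3)*C(5,3) = 200; P = 100/231; answer 100/231
Step 3: B2 = 100/231; threaded value p + q = 331; r = 26061; 26061 = 3 * 7 * 17 * 73; sigma = (1 + 3) * (1 + 7) * (1 + 17) * (1 + 73) = 4 * 8 * 18 * 74 = 42624; answer 42624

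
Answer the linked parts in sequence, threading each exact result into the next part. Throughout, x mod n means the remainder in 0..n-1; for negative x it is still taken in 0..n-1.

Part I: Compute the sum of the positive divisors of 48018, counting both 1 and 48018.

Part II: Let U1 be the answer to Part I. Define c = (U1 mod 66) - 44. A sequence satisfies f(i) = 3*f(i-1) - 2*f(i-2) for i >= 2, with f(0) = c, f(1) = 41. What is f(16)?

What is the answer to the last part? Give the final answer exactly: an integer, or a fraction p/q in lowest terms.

3997615

Part I: 48018 = 2 * 3 * 53 * 151; sigma = (1 + 2) * (1 + 3) * (1 + 53) * (1 + 151) = 3 * 4 * 54 * 152 = 98496; answer 98496
Part II: U1 = 98496; c = -20; f(2) = 3*(41) - 2*(-20) = 163; iterating: f(2)=163, f(3)=407, f(4)=895, f(5)=1871, f(6)=3823, f(7)=7727, f(8)=15535, f(9)=31151, f(10)=62383, f(11)=124847, f(12)=249775, f(13)=499631, f(14)=999343, f(15)=1998767, f(16)=3997615; answer 3997615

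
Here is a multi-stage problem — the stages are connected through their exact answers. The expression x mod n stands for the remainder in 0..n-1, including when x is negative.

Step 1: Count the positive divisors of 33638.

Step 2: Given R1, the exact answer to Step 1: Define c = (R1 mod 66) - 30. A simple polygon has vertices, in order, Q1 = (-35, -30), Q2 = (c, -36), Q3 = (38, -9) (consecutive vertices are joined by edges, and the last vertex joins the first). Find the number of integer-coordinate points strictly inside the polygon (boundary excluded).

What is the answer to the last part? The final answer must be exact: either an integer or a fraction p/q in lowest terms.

Step 1: 33638 = 2 * 11^2 * 139; number of divisors = (1+1) * (2+1) * (1+1) = 12; answer 12
Step 2: R1 = 12; c = -18; cross terms: (-35*-36 - -18*-30)=720, (-18*-9 - 38*-36)=1530, (38*-30 - -35*-9)=-1455; twice the area = |795| = 795; area = 795/2; boundary points = 1 + 1 + 1 = 3; strictly interior points = area - boundary/2 + 1 = 397; answer 397

397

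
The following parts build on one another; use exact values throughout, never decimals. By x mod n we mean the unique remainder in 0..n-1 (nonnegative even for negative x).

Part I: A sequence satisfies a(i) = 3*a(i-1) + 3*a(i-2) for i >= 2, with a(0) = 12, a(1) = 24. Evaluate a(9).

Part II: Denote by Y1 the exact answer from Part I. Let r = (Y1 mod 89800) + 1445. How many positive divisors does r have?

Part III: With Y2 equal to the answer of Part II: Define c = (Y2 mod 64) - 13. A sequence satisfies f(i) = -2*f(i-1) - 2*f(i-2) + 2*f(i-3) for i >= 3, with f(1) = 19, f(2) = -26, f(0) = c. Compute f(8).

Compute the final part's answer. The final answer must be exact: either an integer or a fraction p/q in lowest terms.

Part I: a(2) = 3*(24) + 3*(12) = 108; iterating: a(2)=108, a(3)=396, a(4)=1512, a(5)=5724, a(6)=21708, a(7)=82296, a(8)=312012, a(9)=1182924; answer 1182924
Part II: Y1 = 1182924; r = 16969; 16969 = 71 * 239; number of divisors = (1+1) * (1+1) = 4; answer 4
Part III: Y2 = 4; c = -9; f(3) = -2*(-26) - 2*(19) + 2*(-9) = -4; iterating: f(3)=-4, f(4)=98, f(5)=-240, f(6)=276, f(7)=124, f(8)=-1280; answer -1280

-1280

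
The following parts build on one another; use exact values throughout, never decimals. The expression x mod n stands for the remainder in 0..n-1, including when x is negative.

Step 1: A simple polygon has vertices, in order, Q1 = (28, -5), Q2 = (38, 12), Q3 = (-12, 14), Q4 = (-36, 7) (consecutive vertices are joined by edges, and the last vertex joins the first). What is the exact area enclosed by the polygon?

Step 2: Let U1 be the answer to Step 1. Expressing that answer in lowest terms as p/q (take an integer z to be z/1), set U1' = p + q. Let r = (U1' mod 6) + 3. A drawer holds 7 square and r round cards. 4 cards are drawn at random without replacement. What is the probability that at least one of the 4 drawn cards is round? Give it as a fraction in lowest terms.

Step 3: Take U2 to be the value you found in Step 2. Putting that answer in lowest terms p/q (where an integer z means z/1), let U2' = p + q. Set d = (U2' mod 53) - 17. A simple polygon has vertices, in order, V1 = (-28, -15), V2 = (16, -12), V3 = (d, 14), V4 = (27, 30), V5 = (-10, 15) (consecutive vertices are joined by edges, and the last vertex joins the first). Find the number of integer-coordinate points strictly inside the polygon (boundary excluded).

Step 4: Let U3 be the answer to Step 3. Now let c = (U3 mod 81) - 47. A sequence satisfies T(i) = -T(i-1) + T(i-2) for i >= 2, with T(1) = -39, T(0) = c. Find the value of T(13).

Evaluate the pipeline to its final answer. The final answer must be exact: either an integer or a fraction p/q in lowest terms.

-12399

Step 1: cross terms: (28*12 - 38*-5)=526, (38*14 - -12*12)=676, (-12*7 - -36*14)=420, (-36*-5 - 28*7)=-16; twice the area = |1606| = 1606; area = 803; answer 803
Step 2: U1 = 803; threaded value p + q = 804; r = 3; total draws C(10,4) = 210; complement C(7,4) = 35; favorable 210 - 35 = 175; P = 5/6; answer 5/6
Step 3: U2 = 5/6; threaded value p + q = 11; d = -6; cross terms: (-28*-12 - 16*-15)=576, (16*14 - -6*-12)=152, (-6*30 - 27*14)=-558, (27*15 - -10*30)=705, (-10*-15 - -28*15)=570; twice the area = |1445| = 1445; area = 1445/2; boundary points = 1 + 2 + 1 + 1 + 6 = 11; strictly interior points = area - boundary/2 + 1 = 718; answer 718
Step 4: U3 = 718; c = 23; T(2) = -1*(-39) + 1*(23) = 62; iterating: T(2)=62, T(3)=-101, T(4)=163, T(5)=-264, T(6)=427, T(7)=-691, T(8)=1118, T(9)=-1809, T(10)=2927, T(11)=-4736, T(12)=7663, T(13)=-12399; answer -12399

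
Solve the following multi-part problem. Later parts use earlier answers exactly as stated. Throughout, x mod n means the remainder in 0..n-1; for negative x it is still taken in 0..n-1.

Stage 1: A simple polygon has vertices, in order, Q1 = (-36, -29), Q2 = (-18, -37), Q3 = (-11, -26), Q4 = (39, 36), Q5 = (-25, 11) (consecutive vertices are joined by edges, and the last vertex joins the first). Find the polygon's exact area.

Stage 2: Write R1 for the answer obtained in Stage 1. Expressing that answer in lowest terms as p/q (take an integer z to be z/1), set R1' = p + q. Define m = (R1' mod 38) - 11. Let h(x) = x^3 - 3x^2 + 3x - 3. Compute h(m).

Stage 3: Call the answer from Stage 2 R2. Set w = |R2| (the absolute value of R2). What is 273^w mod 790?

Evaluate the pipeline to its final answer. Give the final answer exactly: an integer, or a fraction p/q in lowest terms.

13

Stage 1: cross terms: (-36*-37 - -18*-29)=810, (-18*-26 - -11*-37)=61, (-11*36 - 39*-26)=618, (39*11 - -25*36)=1329, (-25*-29 - -36*11)=1121; twice the area = |3939| = 3939; area = 3939/2; answer 3939/2
Stage 2: R1 = 3939/2; threaded value p + q = 3941; m = 16; 1*(16)^3 - 3*(16)^2 + 3*(16)^1 - 3 = (4096) + (-768) + (48) + (-3) = 3373; answer 3373
Stage 3: R2 = 3373; w = 3373; squarings mod 790: 273^1=273, 273^2=269, 273^4=471, 273^8=641, 273^16=81, 273^32=241, 273^64=411, 273^128=651, 273^256=361, 273^512=761, 273^1024=51, 273^2048=231; 273^3373 = 273^1 * 273^4 * 273^8 * 273^32 * 273^256 * 273^1024 * 273^2048 = 13 (mod 790); answer 13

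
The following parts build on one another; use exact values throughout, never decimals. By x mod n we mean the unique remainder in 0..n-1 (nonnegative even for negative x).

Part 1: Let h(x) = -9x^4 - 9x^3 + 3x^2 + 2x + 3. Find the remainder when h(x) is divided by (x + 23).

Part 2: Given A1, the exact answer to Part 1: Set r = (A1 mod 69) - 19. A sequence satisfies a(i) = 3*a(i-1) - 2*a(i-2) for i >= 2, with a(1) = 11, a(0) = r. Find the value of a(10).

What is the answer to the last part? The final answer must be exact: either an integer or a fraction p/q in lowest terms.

4099

Part 1: remainder = value at the root: -9*(-23)^4 - 9*(-23)^3 + 3*(-23)^2 + 2*(-23)^1 + 3 = (-2518569) + (109503) + (1587) + (-46) + (3) = -2407522; answer -2407522
Part 2: A1 = -2407522; r = 7; a(2) = 3*(11) - 2*(7) = 19; iterating: a(2)=19, a(3)=35, a(4)=67, a(5)=131, a(6)=259, a(7)=515, a(8)=1027, a(9)=2051, a(10)=4099; answer 4099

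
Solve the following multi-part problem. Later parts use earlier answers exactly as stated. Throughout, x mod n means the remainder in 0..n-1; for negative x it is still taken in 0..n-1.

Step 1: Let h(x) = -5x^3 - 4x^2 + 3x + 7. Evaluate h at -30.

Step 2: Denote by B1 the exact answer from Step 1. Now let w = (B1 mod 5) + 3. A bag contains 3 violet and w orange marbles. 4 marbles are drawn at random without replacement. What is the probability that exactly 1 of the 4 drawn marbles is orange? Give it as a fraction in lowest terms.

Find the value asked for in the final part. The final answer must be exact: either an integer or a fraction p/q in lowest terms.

1/14

Step 1: -5*(-30)^3 - 4*(-30)^2 + 3*(-30)^1 + 7 = (135000) + (-3600) + (-90) + (7) = 131317; answer 131317
Step 2: B1 = 131317; w = 5; total draws C(8,4) = 70; favorable C(5,1)*C(3,3) = 5; P = 1/14; answer 1/14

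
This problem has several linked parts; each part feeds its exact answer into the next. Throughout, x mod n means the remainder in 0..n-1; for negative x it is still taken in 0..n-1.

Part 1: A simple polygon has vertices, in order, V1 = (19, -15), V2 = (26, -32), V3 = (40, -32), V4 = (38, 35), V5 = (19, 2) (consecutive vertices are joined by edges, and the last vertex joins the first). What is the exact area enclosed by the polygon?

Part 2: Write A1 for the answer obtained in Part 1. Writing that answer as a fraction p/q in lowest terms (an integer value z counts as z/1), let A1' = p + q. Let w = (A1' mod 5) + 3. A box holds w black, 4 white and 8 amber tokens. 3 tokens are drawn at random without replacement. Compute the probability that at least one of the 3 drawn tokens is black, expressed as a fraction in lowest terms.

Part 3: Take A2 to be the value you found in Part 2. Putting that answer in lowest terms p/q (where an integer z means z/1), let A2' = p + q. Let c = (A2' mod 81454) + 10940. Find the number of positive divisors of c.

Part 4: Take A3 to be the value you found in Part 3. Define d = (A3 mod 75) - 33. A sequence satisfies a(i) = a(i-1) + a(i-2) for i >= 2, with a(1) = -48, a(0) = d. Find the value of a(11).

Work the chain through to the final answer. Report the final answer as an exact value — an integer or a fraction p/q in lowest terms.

-5867

Part 1: cross terms: (19*-32 - 26*-15)=-218, (26*-32 - 40*-32)=448, (40*35 - 38*-32)=2616, (38*2 - 19*35)=-589, (19*-15 - 19*2)=-323; twice the area = |1934| = 1934; area = 967; answer 967
Part 2: A1 = 967; threaded value p + q = 968; w = 6; total draws C(18,3) = 816; complement C(12,3) = 220; favorable 816 - 220 = 596; P = 149/204; answer 149/204
Part 3: A2 = 149/204; threaded value p + q = 353; c = 11293; 11293 = 23 * 491; number of divisors = (1+1) * (1+1) = 4; answer 4
Part 4: A3 = 4; d = -29; a(2) = 1*(-48) + 1*(-29) = -77; iterating: a(2)=-77, a(3)=-125, a(4)=-202, a(5)=-327, a(6)=-529, a(7)=-856, a(8)=-1385, a(9)=-2241, a(10)=-3626, a(11)=-5867; answer -5867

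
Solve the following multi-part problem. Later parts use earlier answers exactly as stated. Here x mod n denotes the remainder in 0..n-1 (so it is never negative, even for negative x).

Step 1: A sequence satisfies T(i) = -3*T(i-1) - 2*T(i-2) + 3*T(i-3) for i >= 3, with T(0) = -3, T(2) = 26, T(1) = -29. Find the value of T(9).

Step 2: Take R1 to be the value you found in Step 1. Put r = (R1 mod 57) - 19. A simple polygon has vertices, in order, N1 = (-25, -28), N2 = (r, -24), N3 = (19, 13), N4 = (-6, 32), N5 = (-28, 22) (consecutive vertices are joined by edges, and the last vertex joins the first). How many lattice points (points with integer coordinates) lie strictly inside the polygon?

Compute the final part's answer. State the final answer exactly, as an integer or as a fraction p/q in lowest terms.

2533

Step 1: T(3) = -3*(26) - 2*(-29) + 3*(-3) = -29; iterating: T(3)=-29, T(4)=-52, T(5)=292, T(6)=-859, T(7)=1837, T(8)=-2917, T(9)=2500; answer 2500
Step 2: R1 = 2500; r = 30; cross terms: (-25*-24 - 30*-28)=1440, (30*13 - 19*-24)=846, (19*32 - -6*13)=686, (-6*22 - -28*32)=764, (-28*-28 - -25*22)=1334; twice the area = |5070| = 5070; area = 2535; boundary points = 1 + 1 + 1 + 2 + 1 = 6; strictly interior points = area - boundary/2 + 1 = 2533; answer 2533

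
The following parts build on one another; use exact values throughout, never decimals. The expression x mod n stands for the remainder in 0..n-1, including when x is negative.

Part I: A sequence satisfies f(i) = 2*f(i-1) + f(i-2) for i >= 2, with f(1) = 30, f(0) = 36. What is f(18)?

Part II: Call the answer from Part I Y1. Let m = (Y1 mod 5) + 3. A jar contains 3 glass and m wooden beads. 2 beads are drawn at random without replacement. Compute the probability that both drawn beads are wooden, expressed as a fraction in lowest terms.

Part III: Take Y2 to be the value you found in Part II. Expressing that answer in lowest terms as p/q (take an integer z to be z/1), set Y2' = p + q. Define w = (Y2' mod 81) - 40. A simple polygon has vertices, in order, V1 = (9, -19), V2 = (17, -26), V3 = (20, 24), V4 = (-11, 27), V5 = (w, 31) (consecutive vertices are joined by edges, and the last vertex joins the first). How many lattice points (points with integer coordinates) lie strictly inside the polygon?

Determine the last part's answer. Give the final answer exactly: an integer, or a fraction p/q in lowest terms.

1013

Part I: f(2) = 2*(30) + 1*(36) = 96; iterating: f(2)=96, f(3)=222, f(4)=540, f(5)=1302, f(6)=3144, f(7)=7590, f(8)=18324, f(9)=44238, f(10)=106800, f(11)=257838, f(12)=622476, f(13)=1502790, f(14)=3628056, f(15)=8758902, f(16)=21145860, f(17)=51050622, f(18)=123247104; answer 123247104
Part II: Y1 = 123247104; m = 7; total draws C(10,2) = 45; favorable C(7,2) = 21; P = 7/15; answer 7/15
Part III: Y2 = 7/15; threaded value p + q = 22; w = -18; cross terms: (9*-26 - 17*-19)=89, (17*24 - 20*-26)=928, (20*27 - -11*24)=804, (-11*31 - -18*27)=145, (-18*-19 - 9*31)=63; twice the area = |2029| = 2029; area = 2029/2; boundary points = 1 + 1 + 1 + 1 + 1 = 5; strictly interior points = area - boundary/2 + 1 = 1013; answer 1013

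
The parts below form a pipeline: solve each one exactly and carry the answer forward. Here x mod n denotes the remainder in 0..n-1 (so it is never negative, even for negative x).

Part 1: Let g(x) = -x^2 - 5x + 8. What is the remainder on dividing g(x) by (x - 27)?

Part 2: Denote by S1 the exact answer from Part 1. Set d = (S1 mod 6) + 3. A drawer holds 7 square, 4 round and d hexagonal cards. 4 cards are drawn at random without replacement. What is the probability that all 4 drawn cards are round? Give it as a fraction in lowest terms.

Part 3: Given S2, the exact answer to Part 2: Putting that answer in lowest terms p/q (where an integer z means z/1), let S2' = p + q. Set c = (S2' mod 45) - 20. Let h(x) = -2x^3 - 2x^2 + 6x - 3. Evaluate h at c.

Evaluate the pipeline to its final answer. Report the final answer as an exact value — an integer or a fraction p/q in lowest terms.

-1

Part 1: remainder = value at the root: -1*(27)^2 - 5*(27)^1 + 8 = (-729) + (-135) + (8) = -856; answer -856
Part 2: S1 = -856; d = 5; total draws C(16,4) = 1820; favorable C(4,4) = 1; P = 1/1820; answer 1/1820
Part 3: S2 = 1/1820; threaded value p + q = 1821; c = 1; -2*(1)^3 - 2*(1)^2 + 6*(1)^1 - 3 = (-2) + (-2) + (6) + (-3) = -1; answer -1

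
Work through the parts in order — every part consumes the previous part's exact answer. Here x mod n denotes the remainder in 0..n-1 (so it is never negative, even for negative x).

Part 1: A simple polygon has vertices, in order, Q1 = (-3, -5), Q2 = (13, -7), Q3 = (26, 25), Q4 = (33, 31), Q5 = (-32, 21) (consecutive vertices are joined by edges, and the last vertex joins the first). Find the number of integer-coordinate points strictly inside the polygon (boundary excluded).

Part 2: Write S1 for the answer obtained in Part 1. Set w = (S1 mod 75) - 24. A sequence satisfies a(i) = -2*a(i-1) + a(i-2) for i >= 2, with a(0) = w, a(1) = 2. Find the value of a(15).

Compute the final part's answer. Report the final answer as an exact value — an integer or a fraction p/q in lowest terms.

Part 1: cross terms: (-3*-7 - 13*-5)=86, (13*25 - 26*-7)=507, (26*31 - 33*25)=-19, (33*21 - -32*31)=1685, (-32*-5 - -3*21)=223; twice the area = |2482| = 2482; area = 1241; boundary points = 2 + 1 + 1 + 5 + 1 = 10; strictly interior points = area - boundary/2 + 1 = 1237; answer 1237
Part 2: S1 = 1237; w = 13; a(2) = -2*(2) + 1*(13) = 9; iterating: a(2)=9, a(3)=-16, a(4)=41, a(5)=-98, a(6)=237, a(7)=-572, a(8)=1381, a(9)=-3334, a(10)=8049, a(11)=-19432, a(12)=46913, a(13)=-113258, a(14)=273429, a(15)=-660116; answer -660116

-660116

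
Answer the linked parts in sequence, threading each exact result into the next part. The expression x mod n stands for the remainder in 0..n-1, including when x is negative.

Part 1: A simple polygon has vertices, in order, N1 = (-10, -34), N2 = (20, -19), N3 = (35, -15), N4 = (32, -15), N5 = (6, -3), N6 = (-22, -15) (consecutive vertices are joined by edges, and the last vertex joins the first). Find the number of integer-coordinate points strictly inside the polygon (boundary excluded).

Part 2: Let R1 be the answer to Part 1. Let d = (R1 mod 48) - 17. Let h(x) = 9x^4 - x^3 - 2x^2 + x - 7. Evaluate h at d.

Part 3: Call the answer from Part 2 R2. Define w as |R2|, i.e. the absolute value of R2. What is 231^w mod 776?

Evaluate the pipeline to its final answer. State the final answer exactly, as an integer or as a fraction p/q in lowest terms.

263

Part 1: cross terms: (-10*-19 - 20*-34)=870, (20*-15 - 35*-19)=365, (35*-15 - 32*-15)=-45, (32*-3 - 6*-15)=-6, (6*-15 - -22*-3)=-156, (-22*-34 - -10*-15)=598; twice the area = |1626| = 1626; area = 813; boundary points = 15 + 1 + 3 + 2 + 4 + 1 = 26; strictly interior points = area - boundary/2 + 1 = 801; answer 801
Part 2: R1 = 801; d = 16; 9*(16)^4 - 1*(16)^3 - 2*(16)^2 + 1*(16)^1 - 7 = (589824) + (-4096) + (-512) + (16) + (-7) = 585225; answer 585225
Part 3: R2 = 585225; w = 585225; squarings mod 776: 231^1=231, 231^2=593, 231^4=121, 231^8=673, 231^16=521, 231^32=617, 231^64=449, 231^128=617, 231^256=449, 231^512=617, 231^1024=449, 231^2048=617, 231^4096=449, 231^8192=617, 231^16384=449, 231^32768=617, 231^65536=449, 231^131072=617, 231^262144=449, 231^524288=617; 231^585225 = 231^1 * 231^8 * 231^512 * 231^1024 * 231^2048 * 231^8192 * 231^16384 * 231^32768 * 231^524288 = 263 (mod 776); answer 263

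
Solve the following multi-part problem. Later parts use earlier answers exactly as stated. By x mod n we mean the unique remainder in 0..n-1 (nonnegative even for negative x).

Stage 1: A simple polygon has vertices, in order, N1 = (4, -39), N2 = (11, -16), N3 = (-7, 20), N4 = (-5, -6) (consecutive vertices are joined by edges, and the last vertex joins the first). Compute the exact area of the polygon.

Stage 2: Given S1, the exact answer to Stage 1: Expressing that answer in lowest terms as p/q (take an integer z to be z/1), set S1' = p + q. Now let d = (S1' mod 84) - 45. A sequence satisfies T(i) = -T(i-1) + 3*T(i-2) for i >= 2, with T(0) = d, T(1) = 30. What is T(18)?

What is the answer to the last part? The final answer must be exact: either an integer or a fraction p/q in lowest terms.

16741341

Stage 1: cross terms: (4*-16 - 11*-39)=365, (11*20 - -7*-16)=108, (-7*-6 - -5*20)=142, (-5*-39 - 4*-6)=219; twice the area = |834| = 834; area = 417; answer 417
Stage 2: S1 = 417; threaded value p + q = 418; d = 37; T(2) = -1*(30) + 3*(37) = 81; iterating: T(2)=81, T(3)=9, T(4)=234, T(5)=-207, T(6)=909, T(7)=-1530, T(8)=4257, T(9)=-8847, T(10)=21618, T(11)=-48159, T(12)=113013, T(13)=-257490, T(14)=596529, T(15)=-1368999, T(16)=3158586, T(17)=-7265583, T(18)=16741341; answer 16741341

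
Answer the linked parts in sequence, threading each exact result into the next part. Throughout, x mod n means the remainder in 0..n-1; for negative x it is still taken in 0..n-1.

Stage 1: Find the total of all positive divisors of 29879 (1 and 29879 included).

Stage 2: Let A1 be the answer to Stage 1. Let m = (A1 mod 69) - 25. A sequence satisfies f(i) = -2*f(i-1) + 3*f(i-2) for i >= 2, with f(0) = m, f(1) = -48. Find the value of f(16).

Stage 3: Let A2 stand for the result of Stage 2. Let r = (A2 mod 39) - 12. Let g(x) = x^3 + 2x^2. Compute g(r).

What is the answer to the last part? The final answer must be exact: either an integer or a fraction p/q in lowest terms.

Stage 1: 29879 is prime, so its only divisors are 1 and 29879; sigma = 1 + 29879 = 29880; answer 29880
Stage 2: A1 = 29880; m = -22; f(2) = -2*(-48) + 3*(-22) = 30; iterating: f(2)=30, f(3)=-204, f(4)=498, f(5)=-1608, f(6)=4710, f(7)=-14244, f(8)=42618, f(9)=-127968, f(10)=383790, f(11)=-1151484, f(12)=3454338, f(13)=-10363128, f(14)=31089270, f(15)=-93267924, f(16)=279803658; answer 279803658
Stage 3: A2 = 279803658; r = 18; 1*(18)^3 + 2*(18)^2 = (5832) + (648) = 6480; answer 6480

6480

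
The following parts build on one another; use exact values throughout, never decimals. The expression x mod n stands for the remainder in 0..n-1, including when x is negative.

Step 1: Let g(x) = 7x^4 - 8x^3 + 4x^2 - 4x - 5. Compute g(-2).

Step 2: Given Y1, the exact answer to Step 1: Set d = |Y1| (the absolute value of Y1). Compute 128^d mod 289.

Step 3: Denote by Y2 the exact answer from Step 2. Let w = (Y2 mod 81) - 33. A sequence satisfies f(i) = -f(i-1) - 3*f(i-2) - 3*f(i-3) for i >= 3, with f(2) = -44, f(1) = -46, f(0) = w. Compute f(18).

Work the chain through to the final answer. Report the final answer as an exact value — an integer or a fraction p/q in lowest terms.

Step 1: 7*(-2)^4 - 8*(-2)^3 + 4*(-2)^2 - 4*(-2)^1 - 5 = (112) + (64) + (16) + (8) + (-5) = 195; answer 195
Step 2: Y1 = 195; d = 195; squarings mod 289: 128^1=128, 128^2=200, 128^4=118, 128^8=52, 128^16=103, 128^32=205, 128^64=120, 128^128=239; 128^195 = 128^1 * 128^2 * 128^64 * 128^128 = 32 (mod 289); answer 32
Step 3: Y2 = 32; w = -1; f(3) = -1*(-44) - 3*(-46) - 3*(-1) = 185; iterating: f(3)=185, f(4)=85, f(5)=-508, f(6)=-302, f(7)=1571, f(8)=859, f(9)=-4666, f(10)=-2624, f(11)=14045, f(12)=7825, f(13)=-42088, f(14)=-23522, f(15)=126311, f(16)=70519, f(17)=-378886, f(18)=-211604; answer -211604

-211604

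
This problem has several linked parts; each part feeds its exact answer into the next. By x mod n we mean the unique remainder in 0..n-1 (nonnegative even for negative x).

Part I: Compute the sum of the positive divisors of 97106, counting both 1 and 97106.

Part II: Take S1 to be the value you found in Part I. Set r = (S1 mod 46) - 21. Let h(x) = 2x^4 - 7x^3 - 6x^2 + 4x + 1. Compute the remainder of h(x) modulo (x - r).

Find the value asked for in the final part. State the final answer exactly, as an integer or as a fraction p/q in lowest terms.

Part I: 97106 = 2 * 23 * 2111; sigma = (1 + 2) * (1 + 23) * (1 + 2111) = 3 * 24 * 2112 = 152064; answer 152064
Part II: S1 = 152064; r = 13; remainder = value at the root: 2*(13)^4 - 7*(13)^3 - 6*(13)^2 + 4*(13)^1 + 1 = (57122) + (-15379) + (-1014) + (52) + (1) = 40782; answer 40782

40782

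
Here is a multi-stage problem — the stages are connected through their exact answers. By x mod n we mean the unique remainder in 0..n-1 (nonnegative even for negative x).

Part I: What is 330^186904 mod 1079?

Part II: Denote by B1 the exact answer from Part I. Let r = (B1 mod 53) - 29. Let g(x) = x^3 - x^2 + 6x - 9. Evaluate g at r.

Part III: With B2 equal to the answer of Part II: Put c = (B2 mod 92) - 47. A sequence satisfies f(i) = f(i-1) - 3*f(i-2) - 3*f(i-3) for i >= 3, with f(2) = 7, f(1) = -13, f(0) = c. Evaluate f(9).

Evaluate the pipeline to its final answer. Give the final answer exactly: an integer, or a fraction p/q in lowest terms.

-1493

Part I: squarings mod 1079: 330^1=330, 330^2=1000, 330^4=846, 330^8=339, 330^16=547, 330^32=326, 330^64=534, 330^128=300, 330^256=443, 330^512=950, 330^1024=456, 330^2048=768, 330^4096=690, 330^8192=261, 330^16384=144, 330^32768=235, 330^65536=196, 330^131072=651; 330^186904 = 330^8 * 330^16 * 330^512 * 330^2048 * 330^4096 * 330^16384 * 330^32768 * 330^131072 = 625 (mod 1079); answer 625
Part II: B1 = 625; r = 13; 1*(13)^3 - 1*(13)^2 + 6*(13)^1 - 9 = (2197) + (-169) + (78) + (-9) = 2097; answer 2097
Part III: B2 = 2097; c = 26; f(3) = 1*(7) - 3*(-13) - 3*(26) = -32; iterating: f(3)=-32, f(4)=-14, f(5)=61, f(6)=199, f(7)=58, f(8)=-722, f(9)=-1493; answer -1493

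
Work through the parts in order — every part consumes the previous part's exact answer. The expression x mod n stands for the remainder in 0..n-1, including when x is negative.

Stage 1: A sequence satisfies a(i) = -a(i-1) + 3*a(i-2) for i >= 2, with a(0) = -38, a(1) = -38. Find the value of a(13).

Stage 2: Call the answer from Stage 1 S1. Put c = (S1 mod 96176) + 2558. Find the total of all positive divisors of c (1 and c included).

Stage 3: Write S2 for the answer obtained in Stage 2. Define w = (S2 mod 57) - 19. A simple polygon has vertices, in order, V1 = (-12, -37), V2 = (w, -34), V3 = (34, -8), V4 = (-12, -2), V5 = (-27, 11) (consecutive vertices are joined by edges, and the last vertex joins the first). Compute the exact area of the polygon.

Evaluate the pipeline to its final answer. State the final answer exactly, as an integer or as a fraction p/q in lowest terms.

Stage 1: a(2) = -1*(-38) + 3*(-38) = -76; iterating: a(2)=-76, a(3)=-38, a(4)=-190, a(5)=76, a(6)=-646, a(7)=874, a(8)=-2812, a(9)=5434, a(10)=-13870, a(11)=30172, a(12)=-71782, a(13)=162298; answer 162298
Stage 2: S1 = 162298; c = 68680; 68680 = 2^3 * 5 * 17 * 101; sigma = (1 + 2 + 4 + 8) * (1 + 5) * (1 + 17) * (1 + 101) = 15 * 6 * 18 * 102 = 165240; answer 165240
Stage 3: S2 = 165240; w = 35; cross terms: (-12*-34 - 35*-37)=1703, (35*-8 - 34*-34)=876, (34*-2 - -12*-8)=-164, (-12*11 - -27*-2)=-186, (-27*-37 - -12*11)=1131; twice the area = |3360| = 3360; area = 1680; answer 1680

1680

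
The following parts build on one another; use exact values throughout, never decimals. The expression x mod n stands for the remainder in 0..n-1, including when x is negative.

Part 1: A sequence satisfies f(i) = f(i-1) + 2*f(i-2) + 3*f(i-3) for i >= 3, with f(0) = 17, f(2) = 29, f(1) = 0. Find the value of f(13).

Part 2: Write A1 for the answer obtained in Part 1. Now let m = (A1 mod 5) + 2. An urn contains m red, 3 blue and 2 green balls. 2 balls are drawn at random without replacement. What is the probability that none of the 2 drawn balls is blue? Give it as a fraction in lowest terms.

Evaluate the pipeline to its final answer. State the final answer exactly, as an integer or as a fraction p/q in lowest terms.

Part 1: f(3) = 1*(29) + 2*(0) + 3*(17) = 80; iterating: f(3)=80, f(4)=138, f(5)=385, f(6)=901, f(7)=2085, f(8)=5042, f(9)=11915, f(10)=28254, f(11)=67210, f(12)=159463, f(13)=378645; answer 378645
Part 2: A1 = 378645; m = 2; total draws C(7,2) = 21; favorable C(4,2) = 6; P = 2/7; answer 2/7

2/7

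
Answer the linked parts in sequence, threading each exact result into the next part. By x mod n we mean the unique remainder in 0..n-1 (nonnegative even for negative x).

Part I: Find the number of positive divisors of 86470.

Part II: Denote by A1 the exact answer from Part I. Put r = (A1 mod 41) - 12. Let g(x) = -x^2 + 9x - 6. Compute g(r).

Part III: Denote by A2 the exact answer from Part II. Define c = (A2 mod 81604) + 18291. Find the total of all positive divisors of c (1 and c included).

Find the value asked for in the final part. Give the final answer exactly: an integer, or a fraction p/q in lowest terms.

Part I: 86470 = 2 * 5 * 8647; number of divisors = (1+1) * (1+1) * (1+1) = 8; answer 8
Part II: A1 = 8; r = -4; -1*(-4)^2 + 9*(-4)^1 - 6 = (-16) + (-36) + (-6) = -58; answer -58
Part III: A2 = -58; c = 99837; 99837 = 3^2 * 11093; sigma = (1 + 3 + 9) * (1 + 11093) = 13 * 11094 = 144222; answer 144222

144222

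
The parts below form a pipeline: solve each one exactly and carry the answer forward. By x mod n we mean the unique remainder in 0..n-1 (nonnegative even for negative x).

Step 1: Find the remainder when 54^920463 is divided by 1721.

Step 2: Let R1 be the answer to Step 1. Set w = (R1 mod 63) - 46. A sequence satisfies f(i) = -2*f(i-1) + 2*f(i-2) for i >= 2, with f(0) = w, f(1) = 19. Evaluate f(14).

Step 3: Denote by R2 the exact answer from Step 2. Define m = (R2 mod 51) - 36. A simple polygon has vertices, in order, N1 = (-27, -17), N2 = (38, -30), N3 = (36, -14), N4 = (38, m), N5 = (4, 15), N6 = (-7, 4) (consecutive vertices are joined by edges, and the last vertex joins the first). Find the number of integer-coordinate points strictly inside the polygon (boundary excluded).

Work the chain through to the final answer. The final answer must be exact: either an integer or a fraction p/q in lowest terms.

1729

Step 1: squarings mod 1721: 54^1=54, 54^2=1195, 54^4=1316, 54^8=530, 54^16=377, 54^32=1007, 54^64=380, 54^128=1557, 54^256=1081, 54^512=2, 54^1024=4, 54^2048=16, 54^4096=256, 54^8192=138, 54^16384=113, 54^32768=722, 54^65536=1542, 54^131072=1063, 54^262144=993, 54^524288=1637; 54^920463 = 54^1 * 54^2 * 54^4 * 54^8 * 54^128 * 54^256 * 54^512 * 54^2048 * 54^131072 * 54^262144 * 54^524288 = 730 (mod 1721); answer 730
Step 2: R1 = 730; w = -9; f(2) = -2*(19) + 2*(-9) = -56; iterating: f(2)=-56, f(3)=150, f(4)=-412, f(5)=1124, f(6)=-3072, f(7)=8392, f(8)=-22928, f(9)=62640, f(10)=-171136, f(11)=467552, f(12)=-1277376, f(13)=3489856, f(14)=-9534464; answer -9534464
Step 3: R2 = -9534464; m = 1; cross terms: (-27*-30 - 38*-17)=1456, (38*-14 - 36*-30)=548, (36*1 - 38*-14)=568, (38*15 - 4*1)=566, (4*4 - -7*15)=121, (-7*-17 - -27*4)=227; twice the area = |3486| = 3486; area = 1743; boundary points = 13 + 2 + 1 + 2 + 11 + 1 = 30; strictly interior points = area - boundary/2 + 1 = 1729; answer 1729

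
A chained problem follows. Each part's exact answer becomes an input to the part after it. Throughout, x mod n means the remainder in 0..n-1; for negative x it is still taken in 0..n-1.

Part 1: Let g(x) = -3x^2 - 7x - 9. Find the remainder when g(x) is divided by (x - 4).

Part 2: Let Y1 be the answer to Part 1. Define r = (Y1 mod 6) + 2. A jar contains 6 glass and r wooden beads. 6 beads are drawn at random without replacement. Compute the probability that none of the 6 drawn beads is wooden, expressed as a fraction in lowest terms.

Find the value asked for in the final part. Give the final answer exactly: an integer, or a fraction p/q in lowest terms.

1/1716

Part 1: remainder = value at the root: -3*(4)^2 - 7*(4)^1 - 9 = (-48) + (-28) + (-9) = -85; answer -85
Part 2: Y1 = -85; r = 7; total draws C(13,6) = 1716; favorable C(6,6) = 1; P = 1/1716; answer 1/1716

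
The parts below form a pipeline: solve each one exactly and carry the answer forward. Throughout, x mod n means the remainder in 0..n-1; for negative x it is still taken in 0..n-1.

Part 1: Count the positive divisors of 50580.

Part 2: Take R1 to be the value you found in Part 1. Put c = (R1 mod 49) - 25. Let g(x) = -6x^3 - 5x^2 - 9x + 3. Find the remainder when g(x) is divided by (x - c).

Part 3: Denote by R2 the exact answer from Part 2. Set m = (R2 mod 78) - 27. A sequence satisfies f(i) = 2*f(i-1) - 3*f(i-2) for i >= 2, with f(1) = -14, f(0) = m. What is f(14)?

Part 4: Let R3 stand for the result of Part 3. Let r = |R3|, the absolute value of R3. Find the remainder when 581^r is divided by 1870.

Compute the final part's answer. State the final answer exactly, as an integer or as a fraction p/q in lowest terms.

801

Part 1: 50580 = 2^2 * 3^2 * 5 * 281; number of divisors = (2+1) * (2+1) * (1+1) * (1+1) = 36; answer 36
Part 2: R1 = 36; c = 11; remainder = value at the root: -6*(11)^3 - 5*(11)^2 - 9*(11)^1 + 3 = (-7986) + (-605) + (-99) + (3) = -8687; answer -8687
Part 3: R2 = -8687; m = 22; f(2) = 2*(-14) - 3*(22) = -94; iterating: f(2)=-94, f(3)=-146, f(4)=-10, f(5)=418, f(6)=866, f(7)=478, f(8)=-1642, f(9)=-4718, f(10)=-4510, f(11)=5134, f(12)=23798, f(13)=32194, f(14)=-7006; answer -7006
Part 4: R3 = -7006; r = 7006; squarings mod 1870: 581^1=581, 581^2=961, 581^4=1611, 581^8=1631, 581^16=1021, 581^32=851, 581^64=511, 581^128=1191, 581^256=1021, 581^512=851, 581^1024=511, 581^2048=1191, 581^4096=1021; 581^7006 = 581^2 * 581^4 * 581^8 * 581^16 * 581^64 * 581^256 * 581^512 * 581^2048 * 581^4096 = 801 (mod 1870); answer 801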